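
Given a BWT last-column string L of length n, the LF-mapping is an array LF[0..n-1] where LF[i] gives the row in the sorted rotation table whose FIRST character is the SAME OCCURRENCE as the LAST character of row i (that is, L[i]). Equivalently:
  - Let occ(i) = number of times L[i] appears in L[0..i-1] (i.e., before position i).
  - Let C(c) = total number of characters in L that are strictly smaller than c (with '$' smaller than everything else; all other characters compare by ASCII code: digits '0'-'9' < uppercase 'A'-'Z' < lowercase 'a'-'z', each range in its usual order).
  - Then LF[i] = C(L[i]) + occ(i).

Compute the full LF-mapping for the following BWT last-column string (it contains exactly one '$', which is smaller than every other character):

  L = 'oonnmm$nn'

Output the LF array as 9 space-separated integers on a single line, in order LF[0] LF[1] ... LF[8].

Answer: 7 8 3 4 1 2 0 5 6

Derivation:
Char counts: '$':1, 'm':2, 'n':4, 'o':2
C (first-col start): C('$')=0, C('m')=1, C('n')=3, C('o')=7
L[0]='o': occ=0, LF[0]=C('o')+0=7+0=7
L[1]='o': occ=1, LF[1]=C('o')+1=7+1=8
L[2]='n': occ=0, LF[2]=C('n')+0=3+0=3
L[3]='n': occ=1, LF[3]=C('n')+1=3+1=4
L[4]='m': occ=0, LF[4]=C('m')+0=1+0=1
L[5]='m': occ=1, LF[5]=C('m')+1=1+1=2
L[6]='$': occ=0, LF[6]=C('$')+0=0+0=0
L[7]='n': occ=2, LF[7]=C('n')+2=3+2=5
L[8]='n': occ=3, LF[8]=C('n')+3=3+3=6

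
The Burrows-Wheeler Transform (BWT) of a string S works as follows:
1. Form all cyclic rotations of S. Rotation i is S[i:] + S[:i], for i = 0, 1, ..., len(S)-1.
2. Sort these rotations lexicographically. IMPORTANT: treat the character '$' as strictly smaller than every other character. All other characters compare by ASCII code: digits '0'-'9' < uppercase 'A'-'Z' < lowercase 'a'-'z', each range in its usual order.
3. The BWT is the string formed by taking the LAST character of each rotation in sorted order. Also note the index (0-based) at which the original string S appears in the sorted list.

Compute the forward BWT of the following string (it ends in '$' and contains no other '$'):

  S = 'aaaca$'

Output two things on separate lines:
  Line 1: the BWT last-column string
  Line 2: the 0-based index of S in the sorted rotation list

Answer: ac$aaa
2

Derivation:
All 6 rotations (rotation i = S[i:]+S[:i]):
  rot[0] = aaaca$
  rot[1] = aaca$a
  rot[2] = aca$aa
  rot[3] = ca$aaa
  rot[4] = a$aaac
  rot[5] = $aaaca
Sorted (with $ < everything):
  sorted[0] = $aaaca  (last char: 'a')
  sorted[1] = a$aaac  (last char: 'c')
  sorted[2] = aaaca$  (last char: '$')
  sorted[3] = aaca$a  (last char: 'a')
  sorted[4] = aca$aa  (last char: 'a')
  sorted[5] = ca$aaa  (last char: 'a')
Last column: ac$aaa
Original string S is at sorted index 2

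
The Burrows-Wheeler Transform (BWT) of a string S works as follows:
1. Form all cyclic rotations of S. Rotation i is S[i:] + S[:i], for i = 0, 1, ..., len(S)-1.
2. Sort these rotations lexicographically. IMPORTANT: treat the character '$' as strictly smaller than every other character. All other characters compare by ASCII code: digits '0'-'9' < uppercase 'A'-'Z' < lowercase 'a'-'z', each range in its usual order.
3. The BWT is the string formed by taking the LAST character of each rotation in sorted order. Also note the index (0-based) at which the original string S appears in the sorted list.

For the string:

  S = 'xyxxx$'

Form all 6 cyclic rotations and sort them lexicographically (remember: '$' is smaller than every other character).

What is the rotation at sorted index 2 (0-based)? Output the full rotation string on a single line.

All 6 rotations (rotation i = S[i:]+S[:i]):
  rot[0] = xyxxx$
  rot[1] = yxxx$x
  rot[2] = xxx$xy
  rot[3] = xx$xyx
  rot[4] = x$xyxx
  rot[5] = $xyxxx
Sorted (with $ < everything):
  sorted[0] = $xyxxx
  sorted[1] = x$xyxx
  sorted[2] = xx$xyx
  sorted[3] = xxx$xy
  sorted[4] = xyxxx$
  sorted[5] = yxxx$x
sorted[2] = xx$xyx

Answer: xx$xyx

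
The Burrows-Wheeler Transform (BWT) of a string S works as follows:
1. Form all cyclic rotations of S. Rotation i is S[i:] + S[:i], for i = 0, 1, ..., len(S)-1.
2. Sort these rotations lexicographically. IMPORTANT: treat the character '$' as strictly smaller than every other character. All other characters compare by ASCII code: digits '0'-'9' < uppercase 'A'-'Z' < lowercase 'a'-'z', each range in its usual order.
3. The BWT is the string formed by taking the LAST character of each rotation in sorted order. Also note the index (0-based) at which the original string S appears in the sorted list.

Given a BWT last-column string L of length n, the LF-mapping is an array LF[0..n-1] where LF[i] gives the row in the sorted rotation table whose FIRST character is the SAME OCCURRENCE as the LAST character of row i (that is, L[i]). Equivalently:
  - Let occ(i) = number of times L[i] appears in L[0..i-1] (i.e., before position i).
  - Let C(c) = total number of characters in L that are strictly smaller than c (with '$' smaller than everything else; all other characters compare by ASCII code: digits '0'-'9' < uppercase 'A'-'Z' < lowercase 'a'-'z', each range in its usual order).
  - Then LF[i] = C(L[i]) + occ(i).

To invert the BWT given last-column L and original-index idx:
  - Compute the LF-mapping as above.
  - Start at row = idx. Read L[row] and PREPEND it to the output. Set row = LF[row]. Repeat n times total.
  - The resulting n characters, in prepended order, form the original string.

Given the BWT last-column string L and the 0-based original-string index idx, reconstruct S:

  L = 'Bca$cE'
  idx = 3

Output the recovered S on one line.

LF mapping: 1 4 3 0 5 2
Walk LF starting at row 3, prepending L[row]:
  step 1: row=3, L[3]='$', prepend. Next row=LF[3]=0
  step 2: row=0, L[0]='B', prepend. Next row=LF[0]=1
  step 3: row=1, L[1]='c', prepend. Next row=LF[1]=4
  step 4: row=4, L[4]='c', prepend. Next row=LF[4]=5
  step 5: row=5, L[5]='E', prepend. Next row=LF[5]=2
  step 6: row=2, L[2]='a', prepend. Next row=LF[2]=3
Reversed output: aEccB$

Answer: aEccB$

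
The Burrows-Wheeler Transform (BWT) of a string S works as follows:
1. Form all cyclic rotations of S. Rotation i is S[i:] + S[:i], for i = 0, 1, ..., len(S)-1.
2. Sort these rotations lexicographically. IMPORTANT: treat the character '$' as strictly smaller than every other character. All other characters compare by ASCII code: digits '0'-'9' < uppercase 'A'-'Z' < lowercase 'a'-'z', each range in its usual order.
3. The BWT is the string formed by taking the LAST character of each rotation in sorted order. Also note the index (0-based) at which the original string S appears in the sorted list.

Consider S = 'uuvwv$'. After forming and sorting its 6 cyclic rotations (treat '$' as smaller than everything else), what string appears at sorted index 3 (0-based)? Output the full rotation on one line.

Answer: v$uuvw

Derivation:
All 6 rotations (rotation i = S[i:]+S[:i]):
  rot[0] = uuvwv$
  rot[1] = uvwv$u
  rot[2] = vwv$uu
  rot[3] = wv$uuv
  rot[4] = v$uuvw
  rot[5] = $uuvwv
Sorted (with $ < everything):
  sorted[0] = $uuvwv
  sorted[1] = uuvwv$
  sorted[2] = uvwv$u
  sorted[3] = v$uuvw
  sorted[4] = vwv$uu
  sorted[5] = wv$uuv
sorted[3] = v$uuvw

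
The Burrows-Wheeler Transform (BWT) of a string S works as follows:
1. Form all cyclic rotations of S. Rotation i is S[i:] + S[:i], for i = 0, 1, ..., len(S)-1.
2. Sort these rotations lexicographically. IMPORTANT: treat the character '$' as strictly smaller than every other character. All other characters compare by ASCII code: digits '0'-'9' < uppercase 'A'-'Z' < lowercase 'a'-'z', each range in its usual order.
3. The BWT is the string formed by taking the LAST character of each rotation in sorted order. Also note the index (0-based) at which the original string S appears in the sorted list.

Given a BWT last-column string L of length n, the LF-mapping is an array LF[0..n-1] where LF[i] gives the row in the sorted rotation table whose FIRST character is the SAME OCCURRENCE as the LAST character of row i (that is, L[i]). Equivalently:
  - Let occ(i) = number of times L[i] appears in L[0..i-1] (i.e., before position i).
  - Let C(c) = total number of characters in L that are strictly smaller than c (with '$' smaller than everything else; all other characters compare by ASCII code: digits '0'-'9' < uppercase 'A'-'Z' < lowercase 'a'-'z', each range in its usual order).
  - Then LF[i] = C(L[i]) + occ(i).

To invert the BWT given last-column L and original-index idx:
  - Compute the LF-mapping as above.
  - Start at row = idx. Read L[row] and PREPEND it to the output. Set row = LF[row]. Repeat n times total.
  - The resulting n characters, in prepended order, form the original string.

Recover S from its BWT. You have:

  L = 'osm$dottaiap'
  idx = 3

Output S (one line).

LF mapping: 6 9 5 0 3 7 10 11 1 4 2 8
Walk LF starting at row 3, prepending L[row]:
  step 1: row=3, L[3]='$', prepend. Next row=LF[3]=0
  step 2: row=0, L[0]='o', prepend. Next row=LF[0]=6
  step 3: row=6, L[6]='t', prepend. Next row=LF[6]=10
  step 4: row=10, L[10]='a', prepend. Next row=LF[10]=2
  step 5: row=2, L[2]='m', prepend. Next row=LF[2]=5
  step 6: row=5, L[5]='o', prepend. Next row=LF[5]=7
  step 7: row=7, L[7]='t', prepend. Next row=LF[7]=11
  step 8: row=11, L[11]='p', prepend. Next row=LF[11]=8
  step 9: row=8, L[8]='a', prepend. Next row=LF[8]=1
  step 10: row=1, L[1]='s', prepend. Next row=LF[1]=9
  step 11: row=9, L[9]='i', prepend. Next row=LF[9]=4
  step 12: row=4, L[4]='d', prepend. Next row=LF[4]=3
Reversed output: disaptomato$

Answer: disaptomato$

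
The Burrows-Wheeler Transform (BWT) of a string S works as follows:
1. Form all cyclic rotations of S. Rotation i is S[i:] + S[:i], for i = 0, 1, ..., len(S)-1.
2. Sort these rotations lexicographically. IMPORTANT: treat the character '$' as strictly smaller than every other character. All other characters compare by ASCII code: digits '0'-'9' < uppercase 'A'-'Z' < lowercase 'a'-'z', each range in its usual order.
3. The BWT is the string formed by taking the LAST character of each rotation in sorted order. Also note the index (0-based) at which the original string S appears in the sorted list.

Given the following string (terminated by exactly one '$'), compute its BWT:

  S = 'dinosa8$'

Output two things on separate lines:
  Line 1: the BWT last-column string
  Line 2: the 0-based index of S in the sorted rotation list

Answer: 8as$dino
3

Derivation:
All 8 rotations (rotation i = S[i:]+S[:i]):
  rot[0] = dinosa8$
  rot[1] = inosa8$d
  rot[2] = nosa8$di
  rot[3] = osa8$din
  rot[4] = sa8$dino
  rot[5] = a8$dinos
  rot[6] = 8$dinosa
  rot[7] = $dinosa8
Sorted (with $ < everything):
  sorted[0] = $dinosa8  (last char: '8')
  sorted[1] = 8$dinosa  (last char: 'a')
  sorted[2] = a8$dinos  (last char: 's')
  sorted[3] = dinosa8$  (last char: '$')
  sorted[4] = inosa8$d  (last char: 'd')
  sorted[5] = nosa8$di  (last char: 'i')
  sorted[6] = osa8$din  (last char: 'n')
  sorted[7] = sa8$dino  (last char: 'o')
Last column: 8as$dino
Original string S is at sorted index 3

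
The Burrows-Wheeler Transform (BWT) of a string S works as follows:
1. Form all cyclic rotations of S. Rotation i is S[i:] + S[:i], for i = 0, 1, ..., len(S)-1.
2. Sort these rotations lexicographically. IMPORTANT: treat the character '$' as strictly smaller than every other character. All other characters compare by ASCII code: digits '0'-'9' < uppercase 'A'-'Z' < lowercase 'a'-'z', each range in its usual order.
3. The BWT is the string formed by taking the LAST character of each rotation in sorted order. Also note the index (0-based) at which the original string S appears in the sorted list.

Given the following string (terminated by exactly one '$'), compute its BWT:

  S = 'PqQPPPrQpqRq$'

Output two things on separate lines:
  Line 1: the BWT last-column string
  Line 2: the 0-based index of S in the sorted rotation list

Answer: qQP$PqrqQRPpP
3

Derivation:
All 13 rotations (rotation i = S[i:]+S[:i]):
  rot[0] = PqQPPPrQpqRq$
  rot[1] = qQPPPrQpqRq$P
  rot[2] = QPPPrQpqRq$Pq
  rot[3] = PPPrQpqRq$PqQ
  rot[4] = PPrQpqRq$PqQP
  rot[5] = PrQpqRq$PqQPP
  rot[6] = rQpqRq$PqQPPP
  rot[7] = QpqRq$PqQPPPr
  rot[8] = pqRq$PqQPPPrQ
  rot[9] = qRq$PqQPPPrQp
  rot[10] = Rq$PqQPPPrQpq
  rot[11] = q$PqQPPPrQpqR
  rot[12] = $PqQPPPrQpqRq
Sorted (with $ < everything):
  sorted[0] = $PqQPPPrQpqRq  (last char: 'q')
  sorted[1] = PPPrQpqRq$PqQ  (last char: 'Q')
  sorted[2] = PPrQpqRq$PqQP  (last char: 'P')
  sorted[3] = PqQPPPrQpqRq$  (last char: '$')
  sorted[4] = PrQpqRq$PqQPP  (last char: 'P')
  sorted[5] = QPPPrQpqRq$Pq  (last char: 'q')
  sorted[6] = QpqRq$PqQPPPr  (last char: 'r')
  sorted[7] = Rq$PqQPPPrQpq  (last char: 'q')
  sorted[8] = pqRq$PqQPPPrQ  (last char: 'Q')
  sorted[9] = q$PqQPPPrQpqR  (last char: 'R')
  sorted[10] = qQPPPrQpqRq$P  (last char: 'P')
  sorted[11] = qRq$PqQPPPrQp  (last char: 'p')
  sorted[12] = rQpqRq$PqQPPP  (last char: 'P')
Last column: qQP$PqrqQRPpP
Original string S is at sorted index 3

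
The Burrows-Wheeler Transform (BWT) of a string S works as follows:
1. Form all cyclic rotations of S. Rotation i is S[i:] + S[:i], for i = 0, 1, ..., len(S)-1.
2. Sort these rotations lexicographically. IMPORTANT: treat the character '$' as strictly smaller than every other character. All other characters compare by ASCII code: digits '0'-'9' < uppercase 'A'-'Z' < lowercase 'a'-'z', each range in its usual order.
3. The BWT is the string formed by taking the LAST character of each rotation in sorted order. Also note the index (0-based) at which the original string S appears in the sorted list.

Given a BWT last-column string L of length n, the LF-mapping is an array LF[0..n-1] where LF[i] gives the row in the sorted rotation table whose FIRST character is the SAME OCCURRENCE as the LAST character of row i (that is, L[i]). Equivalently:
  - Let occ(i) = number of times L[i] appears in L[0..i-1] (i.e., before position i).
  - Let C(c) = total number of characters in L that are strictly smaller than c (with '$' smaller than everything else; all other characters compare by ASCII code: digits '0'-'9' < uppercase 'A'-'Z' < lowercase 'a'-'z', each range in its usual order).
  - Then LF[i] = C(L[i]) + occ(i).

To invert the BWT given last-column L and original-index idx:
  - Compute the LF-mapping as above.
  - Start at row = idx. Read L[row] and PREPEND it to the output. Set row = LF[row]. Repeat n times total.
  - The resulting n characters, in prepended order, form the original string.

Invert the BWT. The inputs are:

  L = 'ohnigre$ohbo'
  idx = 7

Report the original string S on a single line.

Answer: neighborhoo$

Derivation:
LF mapping: 8 4 7 6 3 11 2 0 9 5 1 10
Walk LF starting at row 7, prepending L[row]:
  step 1: row=7, L[7]='$', prepend. Next row=LF[7]=0
  step 2: row=0, L[0]='o', prepend. Next row=LF[0]=8
  step 3: row=8, L[8]='o', prepend. Next row=LF[8]=9
  step 4: row=9, L[9]='h', prepend. Next row=LF[9]=5
  step 5: row=5, L[5]='r', prepend. Next row=LF[5]=11
  step 6: row=11, L[11]='o', prepend. Next row=LF[11]=10
  step 7: row=10, L[10]='b', prepend. Next row=LF[10]=1
  step 8: row=1, L[1]='h', prepend. Next row=LF[1]=4
  step 9: row=4, L[4]='g', prepend. Next row=LF[4]=3
  step 10: row=3, L[3]='i', prepend. Next row=LF[3]=6
  step 11: row=6, L[6]='e', prepend. Next row=LF[6]=2
  step 12: row=2, L[2]='n', prepend. Next row=LF[2]=7
Reversed output: neighborhoo$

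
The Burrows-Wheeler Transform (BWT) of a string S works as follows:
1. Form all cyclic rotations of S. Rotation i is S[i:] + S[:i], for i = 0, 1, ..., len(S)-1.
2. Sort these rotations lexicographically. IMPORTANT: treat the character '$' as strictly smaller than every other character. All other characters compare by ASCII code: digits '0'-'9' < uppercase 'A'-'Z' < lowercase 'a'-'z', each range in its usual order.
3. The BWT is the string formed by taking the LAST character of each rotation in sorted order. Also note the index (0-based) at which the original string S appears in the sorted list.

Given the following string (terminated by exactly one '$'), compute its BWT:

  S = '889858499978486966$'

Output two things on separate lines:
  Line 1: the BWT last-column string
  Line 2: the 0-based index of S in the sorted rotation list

All 19 rotations (rotation i = S[i:]+S[:i]):
  rot[0] = 889858499978486966$
  rot[1] = 89858499978486966$8
  rot[2] = 9858499978486966$88
  rot[3] = 858499978486966$889
  rot[4] = 58499978486966$8898
  rot[5] = 8499978486966$88985
  rot[6] = 499978486966$889858
  rot[7] = 99978486966$8898584
  rot[8] = 9978486966$88985849
  rot[9] = 978486966$889858499
  rot[10] = 78486966$8898584999
  rot[11] = 8486966$88985849997
  rot[12] = 486966$889858499978
  rot[13] = 86966$8898584999784
  rot[14] = 6966$88985849997848
  rot[15] = 966$889858499978486
  rot[16] = 66$8898584999784869
  rot[17] = 6$88985849997848696
  rot[18] = $889858499978486966
Sorted (with $ < everything):
  sorted[0] = $889858499978486966  (last char: '6')
  sorted[1] = 486966$889858499978  (last char: '8')
  sorted[2] = 499978486966$889858  (last char: '8')
  sorted[3] = 58499978486966$8898  (last char: '8')
  sorted[4] = 6$88985849997848696  (last char: '6')
  sorted[5] = 66$8898584999784869  (last char: '9')
  sorted[6] = 6966$88985849997848  (last char: '8')
  sorted[7] = 78486966$8898584999  (last char: '9')
  sorted[8] = 8486966$88985849997  (last char: '7')
  sorted[9] = 8499978486966$88985  (last char: '5')
  sorted[10] = 858499978486966$889  (last char: '9')
  sorted[11] = 86966$8898584999784  (last char: '4')
  sorted[12] = 889858499978486966$  (last char: '$')
  sorted[13] = 89858499978486966$8  (last char: '8')
  sorted[14] = 966$889858499978486  (last char: '6')
  sorted[15] = 978486966$889858499  (last char: '9')
  sorted[16] = 9858499978486966$88  (last char: '8')
  sorted[17] = 9978486966$88985849  (last char: '9')
  sorted[18] = 99978486966$8898584  (last char: '4')
Last column: 688869897594$869894
Original string S is at sorted index 12

Answer: 688869897594$869894
12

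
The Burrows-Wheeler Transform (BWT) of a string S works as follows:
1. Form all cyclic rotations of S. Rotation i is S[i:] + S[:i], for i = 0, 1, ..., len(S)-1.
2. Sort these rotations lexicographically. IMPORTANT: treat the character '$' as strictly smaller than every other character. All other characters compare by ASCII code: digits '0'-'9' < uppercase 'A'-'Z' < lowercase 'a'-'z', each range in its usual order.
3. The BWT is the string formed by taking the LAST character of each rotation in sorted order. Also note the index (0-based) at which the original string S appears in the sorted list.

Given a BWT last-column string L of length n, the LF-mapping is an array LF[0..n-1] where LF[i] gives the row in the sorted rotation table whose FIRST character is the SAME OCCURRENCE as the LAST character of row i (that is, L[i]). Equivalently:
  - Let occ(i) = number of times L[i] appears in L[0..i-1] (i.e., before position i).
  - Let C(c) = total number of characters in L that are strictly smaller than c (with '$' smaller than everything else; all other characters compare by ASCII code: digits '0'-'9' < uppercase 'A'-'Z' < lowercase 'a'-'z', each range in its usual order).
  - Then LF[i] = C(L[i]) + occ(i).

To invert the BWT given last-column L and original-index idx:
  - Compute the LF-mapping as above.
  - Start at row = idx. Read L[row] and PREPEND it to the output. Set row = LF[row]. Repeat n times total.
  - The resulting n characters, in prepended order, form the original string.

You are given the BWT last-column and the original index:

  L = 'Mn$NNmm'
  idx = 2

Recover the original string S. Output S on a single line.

Answer: NNmmnM$

Derivation:
LF mapping: 1 6 0 2 3 4 5
Walk LF starting at row 2, prepending L[row]:
  step 1: row=2, L[2]='$', prepend. Next row=LF[2]=0
  step 2: row=0, L[0]='M', prepend. Next row=LF[0]=1
  step 3: row=1, L[1]='n', prepend. Next row=LF[1]=6
  step 4: row=6, L[6]='m', prepend. Next row=LF[6]=5
  step 5: row=5, L[5]='m', prepend. Next row=LF[5]=4
  step 6: row=4, L[4]='N', prepend. Next row=LF[4]=3
  step 7: row=3, L[3]='N', prepend. Next row=LF[3]=2
Reversed output: NNmmnM$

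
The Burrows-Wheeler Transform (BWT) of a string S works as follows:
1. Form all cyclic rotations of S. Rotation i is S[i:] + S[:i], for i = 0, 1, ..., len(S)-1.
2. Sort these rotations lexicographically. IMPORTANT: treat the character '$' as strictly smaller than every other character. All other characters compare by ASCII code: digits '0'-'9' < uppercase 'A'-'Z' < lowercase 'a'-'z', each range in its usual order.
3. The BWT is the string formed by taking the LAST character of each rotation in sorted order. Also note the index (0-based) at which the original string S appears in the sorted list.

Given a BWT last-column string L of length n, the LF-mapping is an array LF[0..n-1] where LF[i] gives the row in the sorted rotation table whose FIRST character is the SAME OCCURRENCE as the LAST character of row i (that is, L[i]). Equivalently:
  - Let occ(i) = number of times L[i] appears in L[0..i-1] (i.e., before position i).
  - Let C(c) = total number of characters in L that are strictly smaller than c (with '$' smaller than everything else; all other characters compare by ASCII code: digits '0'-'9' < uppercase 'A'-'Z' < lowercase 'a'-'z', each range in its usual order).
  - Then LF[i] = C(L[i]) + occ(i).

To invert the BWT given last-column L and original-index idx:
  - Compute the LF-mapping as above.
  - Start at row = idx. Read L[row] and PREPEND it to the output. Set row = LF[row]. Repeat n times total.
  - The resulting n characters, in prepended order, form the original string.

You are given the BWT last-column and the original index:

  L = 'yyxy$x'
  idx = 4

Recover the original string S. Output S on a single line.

LF mapping: 3 4 1 5 0 2
Walk LF starting at row 4, prepending L[row]:
  step 1: row=4, L[4]='$', prepend. Next row=LF[4]=0
  step 2: row=0, L[0]='y', prepend. Next row=LF[0]=3
  step 3: row=3, L[3]='y', prepend. Next row=LF[3]=5
  step 4: row=5, L[5]='x', prepend. Next row=LF[5]=2
  step 5: row=2, L[2]='x', prepend. Next row=LF[2]=1
  step 6: row=1, L[1]='y', prepend. Next row=LF[1]=4
Reversed output: yxxyy$

Answer: yxxyy$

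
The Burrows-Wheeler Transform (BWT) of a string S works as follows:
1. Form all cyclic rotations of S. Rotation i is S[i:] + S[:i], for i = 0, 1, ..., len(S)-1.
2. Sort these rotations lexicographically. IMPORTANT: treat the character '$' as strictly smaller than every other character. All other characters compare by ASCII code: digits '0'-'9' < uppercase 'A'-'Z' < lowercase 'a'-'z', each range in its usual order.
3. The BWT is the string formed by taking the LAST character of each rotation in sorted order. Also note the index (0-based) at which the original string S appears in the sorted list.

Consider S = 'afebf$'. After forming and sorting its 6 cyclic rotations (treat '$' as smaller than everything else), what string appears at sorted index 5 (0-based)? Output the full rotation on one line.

All 6 rotations (rotation i = S[i:]+S[:i]):
  rot[0] = afebf$
  rot[1] = febf$a
  rot[2] = ebf$af
  rot[3] = bf$afe
  rot[4] = f$afeb
  rot[5] = $afebf
Sorted (with $ < everything):
  sorted[0] = $afebf
  sorted[1] = afebf$
  sorted[2] = bf$afe
  sorted[3] = ebf$af
  sorted[4] = f$afeb
  sorted[5] = febf$a
sorted[5] = febf$a

Answer: febf$a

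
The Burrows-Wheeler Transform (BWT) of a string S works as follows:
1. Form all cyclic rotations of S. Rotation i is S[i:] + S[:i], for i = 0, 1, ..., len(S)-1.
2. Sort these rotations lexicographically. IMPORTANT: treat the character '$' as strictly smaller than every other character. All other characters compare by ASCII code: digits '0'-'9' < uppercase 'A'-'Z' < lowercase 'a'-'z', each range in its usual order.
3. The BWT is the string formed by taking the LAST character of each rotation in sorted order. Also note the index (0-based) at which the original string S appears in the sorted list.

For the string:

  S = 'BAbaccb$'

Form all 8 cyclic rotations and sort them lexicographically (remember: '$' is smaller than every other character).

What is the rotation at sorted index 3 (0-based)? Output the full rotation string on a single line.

All 8 rotations (rotation i = S[i:]+S[:i]):
  rot[0] = BAbaccb$
  rot[1] = Abaccb$B
  rot[2] = baccb$BA
  rot[3] = accb$BAb
  rot[4] = ccb$BAba
  rot[5] = cb$BAbac
  rot[6] = b$BAbacc
  rot[7] = $BAbaccb
Sorted (with $ < everything):
  sorted[0] = $BAbaccb
  sorted[1] = Abaccb$B
  sorted[2] = BAbaccb$
  sorted[3] = accb$BAb
  sorted[4] = b$BAbacc
  sorted[5] = baccb$BA
  sorted[6] = cb$BAbac
  sorted[7] = ccb$BAba
sorted[3] = accb$BAb

Answer: accb$BAb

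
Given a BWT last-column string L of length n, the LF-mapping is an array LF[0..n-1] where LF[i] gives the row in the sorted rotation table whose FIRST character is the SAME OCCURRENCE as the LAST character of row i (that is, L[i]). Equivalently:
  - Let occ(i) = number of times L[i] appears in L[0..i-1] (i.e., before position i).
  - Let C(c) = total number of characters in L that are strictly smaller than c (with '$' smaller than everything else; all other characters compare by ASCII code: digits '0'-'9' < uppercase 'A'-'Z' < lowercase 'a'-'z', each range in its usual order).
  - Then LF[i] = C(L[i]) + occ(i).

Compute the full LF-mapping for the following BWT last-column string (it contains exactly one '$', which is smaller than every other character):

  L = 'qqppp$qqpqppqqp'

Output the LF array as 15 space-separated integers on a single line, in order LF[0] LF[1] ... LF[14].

Answer: 8 9 1 2 3 0 10 11 4 12 5 6 13 14 7

Derivation:
Char counts: '$':1, 'p':7, 'q':7
C (first-col start): C('$')=0, C('p')=1, C('q')=8
L[0]='q': occ=0, LF[0]=C('q')+0=8+0=8
L[1]='q': occ=1, LF[1]=C('q')+1=8+1=9
L[2]='p': occ=0, LF[2]=C('p')+0=1+0=1
L[3]='p': occ=1, LF[3]=C('p')+1=1+1=2
L[4]='p': occ=2, LF[4]=C('p')+2=1+2=3
L[5]='$': occ=0, LF[5]=C('$')+0=0+0=0
L[6]='q': occ=2, LF[6]=C('q')+2=8+2=10
L[7]='q': occ=3, LF[7]=C('q')+3=8+3=11
L[8]='p': occ=3, LF[8]=C('p')+3=1+3=4
L[9]='q': occ=4, LF[9]=C('q')+4=8+4=12
L[10]='p': occ=4, LF[10]=C('p')+4=1+4=5
L[11]='p': occ=5, LF[11]=C('p')+5=1+5=6
L[12]='q': occ=5, LF[12]=C('q')+5=8+5=13
L[13]='q': occ=6, LF[13]=C('q')+6=8+6=14
L[14]='p': occ=6, LF[14]=C('p')+6=1+6=7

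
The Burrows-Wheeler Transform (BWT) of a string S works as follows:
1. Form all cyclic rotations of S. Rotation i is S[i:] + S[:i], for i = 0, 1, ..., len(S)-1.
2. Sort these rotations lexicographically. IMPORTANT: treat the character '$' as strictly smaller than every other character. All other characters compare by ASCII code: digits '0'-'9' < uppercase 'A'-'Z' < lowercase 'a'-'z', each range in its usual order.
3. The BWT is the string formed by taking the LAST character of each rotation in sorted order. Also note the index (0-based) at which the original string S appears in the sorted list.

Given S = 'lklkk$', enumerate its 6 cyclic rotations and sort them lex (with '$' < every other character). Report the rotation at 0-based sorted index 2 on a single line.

Answer: kk$lkl

Derivation:
All 6 rotations (rotation i = S[i:]+S[:i]):
  rot[0] = lklkk$
  rot[1] = klkk$l
  rot[2] = lkk$lk
  rot[3] = kk$lkl
  rot[4] = k$lklk
  rot[5] = $lklkk
Sorted (with $ < everything):
  sorted[0] = $lklkk
  sorted[1] = k$lklk
  sorted[2] = kk$lkl
  sorted[3] = klkk$l
  sorted[4] = lkk$lk
  sorted[5] = lklkk$
sorted[2] = kk$lkl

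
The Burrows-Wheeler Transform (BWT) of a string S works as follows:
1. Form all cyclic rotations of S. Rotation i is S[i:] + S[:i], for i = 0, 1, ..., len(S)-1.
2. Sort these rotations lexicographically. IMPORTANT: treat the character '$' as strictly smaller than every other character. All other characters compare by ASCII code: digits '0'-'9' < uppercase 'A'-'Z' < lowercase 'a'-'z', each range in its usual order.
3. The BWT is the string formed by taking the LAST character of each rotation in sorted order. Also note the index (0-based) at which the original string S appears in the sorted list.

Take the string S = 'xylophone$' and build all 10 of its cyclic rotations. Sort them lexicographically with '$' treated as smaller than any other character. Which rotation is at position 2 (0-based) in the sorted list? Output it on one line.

Answer: hone$xylop

Derivation:
All 10 rotations (rotation i = S[i:]+S[:i]):
  rot[0] = xylophone$
  rot[1] = ylophone$x
  rot[2] = lophone$xy
  rot[3] = ophone$xyl
  rot[4] = phone$xylo
  rot[5] = hone$xylop
  rot[6] = one$xyloph
  rot[7] = ne$xylopho
  rot[8] = e$xylophon
  rot[9] = $xylophone
Sorted (with $ < everything):
  sorted[0] = $xylophone
  sorted[1] = e$xylophon
  sorted[2] = hone$xylop
  sorted[3] = lophone$xy
  sorted[4] = ne$xylopho
  sorted[5] = one$xyloph
  sorted[6] = ophone$xyl
  sorted[7] = phone$xylo
  sorted[8] = xylophone$
  sorted[9] = ylophone$x
sorted[2] = hone$xylop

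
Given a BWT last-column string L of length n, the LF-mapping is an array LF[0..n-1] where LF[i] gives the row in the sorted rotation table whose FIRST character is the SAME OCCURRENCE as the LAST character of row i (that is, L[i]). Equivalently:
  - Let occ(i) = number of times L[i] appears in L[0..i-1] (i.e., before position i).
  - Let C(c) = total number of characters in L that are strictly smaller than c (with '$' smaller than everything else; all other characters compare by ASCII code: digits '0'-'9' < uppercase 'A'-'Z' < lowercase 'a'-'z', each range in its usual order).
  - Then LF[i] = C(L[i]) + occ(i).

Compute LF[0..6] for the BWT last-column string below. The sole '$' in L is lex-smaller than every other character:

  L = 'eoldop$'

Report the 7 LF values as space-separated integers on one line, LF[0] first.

Char counts: '$':1, 'd':1, 'e':1, 'l':1, 'o':2, 'p':1
C (first-col start): C('$')=0, C('d')=1, C('e')=2, C('l')=3, C('o')=4, C('p')=6
L[0]='e': occ=0, LF[0]=C('e')+0=2+0=2
L[1]='o': occ=0, LF[1]=C('o')+0=4+0=4
L[2]='l': occ=0, LF[2]=C('l')+0=3+0=3
L[3]='d': occ=0, LF[3]=C('d')+0=1+0=1
L[4]='o': occ=1, LF[4]=C('o')+1=4+1=5
L[5]='p': occ=0, LF[5]=C('p')+0=6+0=6
L[6]='$': occ=0, LF[6]=C('$')+0=0+0=0

Answer: 2 4 3 1 5 6 0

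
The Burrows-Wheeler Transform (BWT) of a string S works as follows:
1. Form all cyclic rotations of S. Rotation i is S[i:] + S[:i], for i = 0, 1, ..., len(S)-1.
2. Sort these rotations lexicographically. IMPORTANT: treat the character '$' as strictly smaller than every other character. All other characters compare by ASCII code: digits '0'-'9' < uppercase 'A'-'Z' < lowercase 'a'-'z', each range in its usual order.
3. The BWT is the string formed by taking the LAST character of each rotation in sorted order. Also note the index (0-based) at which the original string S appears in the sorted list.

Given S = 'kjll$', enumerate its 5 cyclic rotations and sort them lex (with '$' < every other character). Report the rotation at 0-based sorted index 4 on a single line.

Answer: ll$kj

Derivation:
All 5 rotations (rotation i = S[i:]+S[:i]):
  rot[0] = kjll$
  rot[1] = jll$k
  rot[2] = ll$kj
  rot[3] = l$kjl
  rot[4] = $kjll
Sorted (with $ < everything):
  sorted[0] = $kjll
  sorted[1] = jll$k
  sorted[2] = kjll$
  sorted[3] = l$kjl
  sorted[4] = ll$kj
sorted[4] = ll$kj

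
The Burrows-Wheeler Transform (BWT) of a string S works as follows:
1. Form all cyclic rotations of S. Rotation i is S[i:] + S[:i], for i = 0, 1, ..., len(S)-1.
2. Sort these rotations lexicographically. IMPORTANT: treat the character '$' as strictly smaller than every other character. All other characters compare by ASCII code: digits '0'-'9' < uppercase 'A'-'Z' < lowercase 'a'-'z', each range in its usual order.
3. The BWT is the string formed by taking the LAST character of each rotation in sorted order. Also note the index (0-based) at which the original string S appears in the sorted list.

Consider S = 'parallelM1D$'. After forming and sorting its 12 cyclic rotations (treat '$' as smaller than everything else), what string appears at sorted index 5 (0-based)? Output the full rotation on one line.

Answer: arallelM1D$p

Derivation:
All 12 rotations (rotation i = S[i:]+S[:i]):
  rot[0] = parallelM1D$
  rot[1] = arallelM1D$p
  rot[2] = rallelM1D$pa
  rot[3] = allelM1D$par
  rot[4] = llelM1D$para
  rot[5] = lelM1D$paral
  rot[6] = elM1D$parall
  rot[7] = lM1D$paralle
  rot[8] = M1D$parallel
  rot[9] = 1D$parallelM
  rot[10] = D$parallelM1
  rot[11] = $parallelM1D
Sorted (with $ < everything):
  sorted[0] = $parallelM1D
  sorted[1] = 1D$parallelM
  sorted[2] = D$parallelM1
  sorted[3] = M1D$parallel
  sorted[4] = allelM1D$par
  sorted[5] = arallelM1D$p
  sorted[6] = elM1D$parall
  sorted[7] = lM1D$paralle
  sorted[8] = lelM1D$paral
  sorted[9] = llelM1D$para
  sorted[10] = parallelM1D$
  sorted[11] = rallelM1D$pa
sorted[5] = arallelM1D$p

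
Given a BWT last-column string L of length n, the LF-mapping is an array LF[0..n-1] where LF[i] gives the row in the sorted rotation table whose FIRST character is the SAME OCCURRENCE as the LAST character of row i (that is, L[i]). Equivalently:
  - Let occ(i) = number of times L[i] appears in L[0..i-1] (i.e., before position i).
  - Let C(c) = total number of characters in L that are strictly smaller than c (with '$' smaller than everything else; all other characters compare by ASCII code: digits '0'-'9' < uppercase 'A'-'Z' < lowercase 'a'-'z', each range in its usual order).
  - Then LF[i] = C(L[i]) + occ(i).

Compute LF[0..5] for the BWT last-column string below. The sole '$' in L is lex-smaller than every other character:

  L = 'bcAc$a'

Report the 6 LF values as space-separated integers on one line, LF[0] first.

Answer: 3 4 1 5 0 2

Derivation:
Char counts: '$':1, 'A':1, 'a':1, 'b':1, 'c':2
C (first-col start): C('$')=0, C('A')=1, C('a')=2, C('b')=3, C('c')=4
L[0]='b': occ=0, LF[0]=C('b')+0=3+0=3
L[1]='c': occ=0, LF[1]=C('c')+0=4+0=4
L[2]='A': occ=0, LF[2]=C('A')+0=1+0=1
L[3]='c': occ=1, LF[3]=C('c')+1=4+1=5
L[4]='$': occ=0, LF[4]=C('$')+0=0+0=0
L[5]='a': occ=0, LF[5]=C('a')+0=2+0=2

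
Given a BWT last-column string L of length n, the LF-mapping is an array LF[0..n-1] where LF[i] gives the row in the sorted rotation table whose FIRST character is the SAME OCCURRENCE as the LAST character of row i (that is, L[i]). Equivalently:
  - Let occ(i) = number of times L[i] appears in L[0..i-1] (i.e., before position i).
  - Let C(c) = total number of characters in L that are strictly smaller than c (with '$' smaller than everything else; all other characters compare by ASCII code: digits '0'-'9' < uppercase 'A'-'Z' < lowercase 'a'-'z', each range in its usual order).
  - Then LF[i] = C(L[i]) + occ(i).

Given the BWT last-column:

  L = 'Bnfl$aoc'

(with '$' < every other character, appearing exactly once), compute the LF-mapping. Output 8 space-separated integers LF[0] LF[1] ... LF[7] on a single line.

Char counts: '$':1, 'B':1, 'a':1, 'c':1, 'f':1, 'l':1, 'n':1, 'o':1
C (first-col start): C('$')=0, C('B')=1, C('a')=2, C('c')=3, C('f')=4, C('l')=5, C('n')=6, C('o')=7
L[0]='B': occ=0, LF[0]=C('B')+0=1+0=1
L[1]='n': occ=0, LF[1]=C('n')+0=6+0=6
L[2]='f': occ=0, LF[2]=C('f')+0=4+0=4
L[3]='l': occ=0, LF[3]=C('l')+0=5+0=5
L[4]='$': occ=0, LF[4]=C('$')+0=0+0=0
L[5]='a': occ=0, LF[5]=C('a')+0=2+0=2
L[6]='o': occ=0, LF[6]=C('o')+0=7+0=7
L[7]='c': occ=0, LF[7]=C('c')+0=3+0=3

Answer: 1 6 4 5 0 2 7 3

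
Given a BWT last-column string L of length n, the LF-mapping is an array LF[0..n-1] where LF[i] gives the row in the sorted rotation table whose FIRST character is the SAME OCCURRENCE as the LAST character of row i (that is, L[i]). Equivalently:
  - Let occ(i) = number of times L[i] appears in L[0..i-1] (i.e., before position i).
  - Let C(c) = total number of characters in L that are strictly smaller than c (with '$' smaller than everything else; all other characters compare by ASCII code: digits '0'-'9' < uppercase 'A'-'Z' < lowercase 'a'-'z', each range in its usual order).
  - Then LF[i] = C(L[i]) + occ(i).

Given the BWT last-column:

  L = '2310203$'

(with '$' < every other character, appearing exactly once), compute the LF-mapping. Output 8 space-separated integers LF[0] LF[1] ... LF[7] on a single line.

Char counts: '$':1, '0':2, '1':1, '2':2, '3':2
C (first-col start): C('$')=0, C('0')=1, C('1')=3, C('2')=4, C('3')=6
L[0]='2': occ=0, LF[0]=C('2')+0=4+0=4
L[1]='3': occ=0, LF[1]=C('3')+0=6+0=6
L[2]='1': occ=0, LF[2]=C('1')+0=3+0=3
L[3]='0': occ=0, LF[3]=C('0')+0=1+0=1
L[4]='2': occ=1, LF[4]=C('2')+1=4+1=5
L[5]='0': occ=1, LF[5]=C('0')+1=1+1=2
L[6]='3': occ=1, LF[6]=C('3')+1=6+1=7
L[7]='$': occ=0, LF[7]=C('$')+0=0+0=0

Answer: 4 6 3 1 5 2 7 0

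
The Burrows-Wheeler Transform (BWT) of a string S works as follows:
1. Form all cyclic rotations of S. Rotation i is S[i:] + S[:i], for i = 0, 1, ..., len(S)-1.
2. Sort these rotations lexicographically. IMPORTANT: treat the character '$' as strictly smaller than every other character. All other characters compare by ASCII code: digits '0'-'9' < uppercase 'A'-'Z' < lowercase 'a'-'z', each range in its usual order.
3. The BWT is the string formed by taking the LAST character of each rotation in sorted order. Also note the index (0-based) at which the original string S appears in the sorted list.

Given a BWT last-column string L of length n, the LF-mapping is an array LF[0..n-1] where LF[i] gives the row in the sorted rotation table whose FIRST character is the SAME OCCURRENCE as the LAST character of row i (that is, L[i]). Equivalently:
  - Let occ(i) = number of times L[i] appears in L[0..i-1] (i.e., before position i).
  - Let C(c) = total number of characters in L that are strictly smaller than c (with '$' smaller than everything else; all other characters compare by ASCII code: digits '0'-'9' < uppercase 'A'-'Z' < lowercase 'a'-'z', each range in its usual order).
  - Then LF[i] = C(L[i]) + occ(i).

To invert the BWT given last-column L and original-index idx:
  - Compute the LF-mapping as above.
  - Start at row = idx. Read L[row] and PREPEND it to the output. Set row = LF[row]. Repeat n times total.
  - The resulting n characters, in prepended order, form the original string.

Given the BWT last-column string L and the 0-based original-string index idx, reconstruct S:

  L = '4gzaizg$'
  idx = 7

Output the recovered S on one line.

LF mapping: 1 3 6 2 5 7 4 0
Walk LF starting at row 7, prepending L[row]:
  step 1: row=7, L[7]='$', prepend. Next row=LF[7]=0
  step 2: row=0, L[0]='4', prepend. Next row=LF[0]=1
  step 3: row=1, L[1]='g', prepend. Next row=LF[1]=3
  step 4: row=3, L[3]='a', prepend. Next row=LF[3]=2
  step 5: row=2, L[2]='z', prepend. Next row=LF[2]=6
  step 6: row=6, L[6]='g', prepend. Next row=LF[6]=4
  step 7: row=4, L[4]='i', prepend. Next row=LF[4]=5
  step 8: row=5, L[5]='z', prepend. Next row=LF[5]=7
Reversed output: zigzag4$

Answer: zigzag4$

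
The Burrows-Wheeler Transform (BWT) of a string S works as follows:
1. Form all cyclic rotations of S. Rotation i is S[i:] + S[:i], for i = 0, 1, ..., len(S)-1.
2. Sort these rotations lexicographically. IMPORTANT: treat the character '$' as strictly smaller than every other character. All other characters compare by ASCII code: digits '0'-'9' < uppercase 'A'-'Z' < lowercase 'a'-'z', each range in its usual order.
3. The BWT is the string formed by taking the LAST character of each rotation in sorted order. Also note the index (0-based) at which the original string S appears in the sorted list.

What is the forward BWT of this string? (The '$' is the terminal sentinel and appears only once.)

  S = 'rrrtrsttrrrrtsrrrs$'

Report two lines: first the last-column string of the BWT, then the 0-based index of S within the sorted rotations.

All 19 rotations (rotation i = S[i:]+S[:i]):
  rot[0] = rrrtrsttrrrrtsrrrs$
  rot[1] = rrtrsttrrrrtsrrrs$r
  rot[2] = rtrsttrrrrtsrrrs$rr
  rot[3] = trsttrrrrtsrrrs$rrr
  rot[4] = rsttrrrrtsrrrs$rrrt
  rot[5] = sttrrrrtsrrrs$rrrtr
  rot[6] = ttrrrrtsrrrs$rrrtrs
  rot[7] = trrrrtsrrrs$rrrtrst
  rot[8] = rrrrtsrrrs$rrrtrstt
  rot[9] = rrrtsrrrs$rrrtrsttr
  rot[10] = rrtsrrrs$rrrtrsttrr
  rot[11] = rtsrrrs$rrrtrsttrrr
  rot[12] = tsrrrs$rrrtrsttrrrr
  rot[13] = srrrs$rrrtrsttrrrrt
  rot[14] = rrrs$rrrtrsttrrrrts
  rot[15] = rrs$rrrtrsttrrrrtsr
  rot[16] = rs$rrrtrsttrrrrtsrr
  rot[17] = s$rrrtrsttrrrrtsrrr
  rot[18] = $rrrtrsttrrrrtsrrrs
Sorted (with $ < everything):
  sorted[0] = $rrrtrsttrrrrtsrrrs  (last char: 's')
  sorted[1] = rrrrtsrrrs$rrrtrstt  (last char: 't')
  sorted[2] = rrrs$rrrtrsttrrrrts  (last char: 's')
  sorted[3] = rrrtrsttrrrrtsrrrs$  (last char: '$')
  sorted[4] = rrrtsrrrs$rrrtrsttr  (last char: 'r')
  sorted[5] = rrs$rrrtrsttrrrrtsr  (last char: 'r')
  sorted[6] = rrtrsttrrrrtsrrrs$r  (last char: 'r')
  sorted[7] = rrtsrrrs$rrrtrsttrr  (last char: 'r')
  sorted[8] = rs$rrrtrsttrrrrtsrr  (last char: 'r')
  sorted[9] = rsttrrrrtsrrrs$rrrt  (last char: 't')
  sorted[10] = rtrsttrrrrtsrrrs$rr  (last char: 'r')
  sorted[11] = rtsrrrs$rrrtrsttrrr  (last char: 'r')
  sorted[12] = s$rrrtrsttrrrrtsrrr  (last char: 'r')
  sorted[13] = srrrs$rrrtrsttrrrrt  (last char: 't')
  sorted[14] = sttrrrrtsrrrs$rrrtr  (last char: 'r')
  sorted[15] = trrrrtsrrrs$rrrtrst  (last char: 't')
  sorted[16] = trsttrrrrtsrrrs$rrr  (last char: 'r')
  sorted[17] = tsrrrs$rrrtrsttrrrr  (last char: 'r')
  sorted[18] = ttrrrrtsrrrs$rrrtrs  (last char: 's')
Last column: sts$rrrrrtrrrtrtrrs
Original string S is at sorted index 3

Answer: sts$rrrrrtrrrtrtrrs
3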